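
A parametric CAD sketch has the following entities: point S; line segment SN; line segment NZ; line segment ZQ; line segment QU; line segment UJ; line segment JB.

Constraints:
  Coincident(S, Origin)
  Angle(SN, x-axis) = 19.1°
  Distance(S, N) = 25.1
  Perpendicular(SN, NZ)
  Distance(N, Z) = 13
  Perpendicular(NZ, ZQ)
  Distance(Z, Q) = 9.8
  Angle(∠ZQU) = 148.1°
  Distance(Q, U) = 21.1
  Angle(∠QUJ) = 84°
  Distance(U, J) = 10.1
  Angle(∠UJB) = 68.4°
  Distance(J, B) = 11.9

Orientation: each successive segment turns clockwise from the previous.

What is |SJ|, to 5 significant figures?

7.0956

∠ZQU = 148.1° gives QU at 167.20° from the x-axis; with |QU| = 21.1, U = (-1.8641, -2.6032). ∠QUJ = 84.0° gives UJ at 71.200° from the x-axis; with |UJ| = 10.1, J = (1.3908, 6.9579). Then |SJ| = |J − S| = 7.0956.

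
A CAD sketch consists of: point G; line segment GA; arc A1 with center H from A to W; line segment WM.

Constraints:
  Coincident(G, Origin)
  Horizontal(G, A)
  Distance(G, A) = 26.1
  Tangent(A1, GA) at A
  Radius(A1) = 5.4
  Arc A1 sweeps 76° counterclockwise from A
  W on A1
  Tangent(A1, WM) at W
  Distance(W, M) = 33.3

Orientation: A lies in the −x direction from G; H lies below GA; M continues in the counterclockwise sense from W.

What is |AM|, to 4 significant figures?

38.76

G is at the origin; GA is horizontal with |GA| = 26.1 and A on the −x side, so A = (-26.10, 0.000). Tangency of A1 to GA means the radius HA is perpendicular to GA, so H = A + (0, -5.4) = (-26.10, -5.400). On A1, A sits at bearing 90° from H; a 76° counterclockwise sweep puts W at bearing 166°, so W = H + 5.4·(cos 166°, sin 166°) = (-31.34, -4.094). Tangency of A1 to WM means the radius HW is perpendicular to WM, so WM runs along (−sin 166°, cos 166°); with |WM| = 33.3, M = (-39.40, -36.40). Then |AM| = |M − A| = 38.76.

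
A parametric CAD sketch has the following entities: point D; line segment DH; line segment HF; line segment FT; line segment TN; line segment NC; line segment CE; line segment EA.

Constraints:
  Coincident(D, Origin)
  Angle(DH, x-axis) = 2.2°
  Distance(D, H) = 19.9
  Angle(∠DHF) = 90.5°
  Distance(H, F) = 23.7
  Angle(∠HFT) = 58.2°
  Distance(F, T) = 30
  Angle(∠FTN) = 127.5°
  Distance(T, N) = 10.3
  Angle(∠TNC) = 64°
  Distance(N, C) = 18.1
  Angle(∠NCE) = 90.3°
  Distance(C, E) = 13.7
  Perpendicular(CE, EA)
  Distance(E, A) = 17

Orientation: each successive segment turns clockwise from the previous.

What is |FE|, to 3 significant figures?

15.8

D is at the origin; DH runs at 2.2° with length 19.9, so H = (19.9, 0.764). ∠DHF = 90.5° gives HF at -87.3° from the x-axis; with |HF| = 23.7, F = (21.0, -22.9). ∠HFT = 58.2° gives FT at 151° from the x-axis; with |FT| = 30.0, T = (-5.21, -8.32). ∠FTN = 127.5° gives TN at 98.4° from the x-axis; with |TN| = 10.3, N = (-6.72, 1.87). ∠TNC = 64.0° gives NC at -17.6° from the x-axis; with |NC| = 18.1, C = (10.5, -3.60). ∠NCE = 90.3° gives CE at -107° from the x-axis; with |CE| = 13.7, E = (6.46, -16.7). Then |FE| = |E − F| = 15.8.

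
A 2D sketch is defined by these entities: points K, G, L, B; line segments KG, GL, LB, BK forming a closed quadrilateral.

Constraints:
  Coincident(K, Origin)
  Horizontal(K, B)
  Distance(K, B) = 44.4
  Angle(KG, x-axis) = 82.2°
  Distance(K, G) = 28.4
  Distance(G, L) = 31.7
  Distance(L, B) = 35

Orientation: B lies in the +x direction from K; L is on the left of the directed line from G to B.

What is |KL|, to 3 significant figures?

48.6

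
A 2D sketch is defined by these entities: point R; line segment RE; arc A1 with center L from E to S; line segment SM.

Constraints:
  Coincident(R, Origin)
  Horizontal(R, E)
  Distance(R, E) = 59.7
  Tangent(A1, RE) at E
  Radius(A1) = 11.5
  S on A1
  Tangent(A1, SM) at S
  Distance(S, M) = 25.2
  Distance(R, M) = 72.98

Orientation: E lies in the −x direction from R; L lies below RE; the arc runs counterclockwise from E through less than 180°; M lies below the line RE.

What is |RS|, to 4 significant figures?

72.16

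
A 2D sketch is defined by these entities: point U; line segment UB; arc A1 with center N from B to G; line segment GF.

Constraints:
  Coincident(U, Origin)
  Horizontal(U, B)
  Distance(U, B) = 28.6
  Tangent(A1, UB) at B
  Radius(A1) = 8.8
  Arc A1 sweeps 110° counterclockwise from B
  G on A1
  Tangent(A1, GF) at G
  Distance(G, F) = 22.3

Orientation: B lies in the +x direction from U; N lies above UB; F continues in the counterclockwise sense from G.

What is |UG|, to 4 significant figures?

38.71

U is at the origin; U and B share the same y with |UB| = 28.6 and B on the +x side, so B = (28.60, 0.000). The tangent condition forces NB to be normal to UB, so N = B + (0, 8.8) = (28.60, 8.800). On A1, B sits at bearing -90° from N; a 110° counterclockwise sweep puts G at bearing 20°, so G = N + 8.8·(cos 20°, sin 20°) = (36.87, 11.81). Then |UG| = |G − U| = 38.71.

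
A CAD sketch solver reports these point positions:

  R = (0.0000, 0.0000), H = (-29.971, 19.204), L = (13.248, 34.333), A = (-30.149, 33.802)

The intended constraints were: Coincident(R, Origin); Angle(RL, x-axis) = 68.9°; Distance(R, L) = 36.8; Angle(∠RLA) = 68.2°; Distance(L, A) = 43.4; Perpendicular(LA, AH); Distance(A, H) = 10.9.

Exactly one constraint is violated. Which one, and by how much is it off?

Distance(A, H) = 10.9 — off by 3.70.

R = (0.00, 0.00) ✓; RL at 68.90° ✓; |RL| = 36.80 ✓; ∠RLA = 68.20° ✓; |LA| = 43.40 ✓; ∠(LA, AH) = 90.00° ✓; |AH| = 14.60 ✗.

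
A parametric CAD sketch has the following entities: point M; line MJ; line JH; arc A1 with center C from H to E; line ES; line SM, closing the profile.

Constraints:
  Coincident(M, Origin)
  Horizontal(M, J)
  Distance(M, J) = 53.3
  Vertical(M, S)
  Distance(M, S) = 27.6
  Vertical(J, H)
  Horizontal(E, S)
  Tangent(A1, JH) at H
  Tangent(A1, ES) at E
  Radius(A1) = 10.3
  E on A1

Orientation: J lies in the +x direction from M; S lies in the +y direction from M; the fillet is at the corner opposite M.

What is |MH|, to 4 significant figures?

56.04

The virtual corner opposite M is at (53.30, 27.60). Tangency of A1 to JH means the radius CH is perpendicular to JH and since A1 is tangent to ES there, CE ⟂ ES, with radius 10.3, so the center C sits 10.3 in from both sides at C = (43.00, 17.30). That places the tangent points at H = (53.30, 17.30) on JH and E = (43.00, 27.60) on ES. Then |MH| = |H − M| = 56.04.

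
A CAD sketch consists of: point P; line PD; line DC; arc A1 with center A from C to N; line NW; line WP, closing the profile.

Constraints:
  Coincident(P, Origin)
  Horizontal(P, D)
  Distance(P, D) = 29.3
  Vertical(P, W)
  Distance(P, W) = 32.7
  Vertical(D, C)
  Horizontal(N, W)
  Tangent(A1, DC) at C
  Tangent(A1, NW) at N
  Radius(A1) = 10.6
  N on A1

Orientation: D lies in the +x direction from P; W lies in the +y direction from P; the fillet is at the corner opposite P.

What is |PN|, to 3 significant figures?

37.7

The virtual corner opposite P is at (29.3, 32.7). The tangent condition forces AC to be normal to DC and A1 meets NW tangentially, so AN is at right angles to NW, with radius 10.6, so the center A sits 10.6 in from both sides at A = (18.7, 22.1). That places the tangent points at C = (29.3, 22.1) on DC and N = (18.7, 32.7) on NW. Then |PN| = |N − P| = 37.7.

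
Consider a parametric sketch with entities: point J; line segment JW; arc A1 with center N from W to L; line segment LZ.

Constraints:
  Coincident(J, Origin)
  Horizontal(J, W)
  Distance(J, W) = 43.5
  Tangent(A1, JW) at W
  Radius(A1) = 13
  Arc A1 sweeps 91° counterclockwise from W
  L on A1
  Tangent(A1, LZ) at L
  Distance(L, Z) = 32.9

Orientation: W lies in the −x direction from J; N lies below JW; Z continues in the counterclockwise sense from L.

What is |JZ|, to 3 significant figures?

72.5

J is at the origin; J and W share the same y with |JW| = 43.5 and W on the −x side, so W = (-43.5, 0.00). Tangency of A1 to JW means the radius NW is perpendicular to JW, so N = W + (0, -13) = (-43.5, -13.0). On A1, W sits at bearing 90° from N; a 91° counterclockwise sweep puts L at bearing 181°, so L = N + 13.0·(cos 181°, sin 181°) = (-56.5, -13.2). A1 meets LZ tangentially, so NL is at right angles to LZ, so LZ runs along (−sin 181°, cos 181°); with |LZ| = 32.9, Z = (-55.9, -46.1). Then |JZ| = |Z − J| = 72.5.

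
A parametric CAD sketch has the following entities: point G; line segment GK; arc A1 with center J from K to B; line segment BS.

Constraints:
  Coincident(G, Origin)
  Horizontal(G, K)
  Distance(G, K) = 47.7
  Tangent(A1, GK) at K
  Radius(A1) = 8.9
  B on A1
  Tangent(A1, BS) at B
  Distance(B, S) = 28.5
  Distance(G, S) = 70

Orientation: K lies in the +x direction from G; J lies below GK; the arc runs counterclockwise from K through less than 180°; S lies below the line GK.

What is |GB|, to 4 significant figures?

43.63

Checks: |JB| = 8.900 ✓; ∠(JB, BS) = 90.00° ✓; |BS| = 28.50 ✓; |GS| = 70.00 ✓.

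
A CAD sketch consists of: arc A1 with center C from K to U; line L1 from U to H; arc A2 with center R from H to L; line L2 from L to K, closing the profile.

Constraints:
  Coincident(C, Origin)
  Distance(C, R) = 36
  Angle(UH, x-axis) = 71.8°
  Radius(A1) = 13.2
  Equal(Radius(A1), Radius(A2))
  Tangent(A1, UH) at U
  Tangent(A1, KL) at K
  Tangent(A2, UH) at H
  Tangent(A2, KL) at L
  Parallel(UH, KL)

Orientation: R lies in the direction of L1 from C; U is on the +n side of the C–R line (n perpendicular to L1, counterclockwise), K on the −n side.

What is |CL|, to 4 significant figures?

38.34

Tangency of A1 to both parallel lines with radius 13.2 puts U and K at C ± 13.2·n: U = (-12.54, 4.123), K = (12.54, -4.123). Equal radii place H and L the same way about R: H = R + 13.2·n = (-1.296, 38.32), L = R − 13.2·n = (23.78, 30.08). Then |CL| = |L − C| = 38.34.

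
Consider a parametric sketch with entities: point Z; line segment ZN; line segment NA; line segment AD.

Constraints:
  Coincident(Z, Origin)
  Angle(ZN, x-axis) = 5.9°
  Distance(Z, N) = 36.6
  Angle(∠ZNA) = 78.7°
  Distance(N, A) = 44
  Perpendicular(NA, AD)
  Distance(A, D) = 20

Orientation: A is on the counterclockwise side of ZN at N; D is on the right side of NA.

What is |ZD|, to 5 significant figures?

66.933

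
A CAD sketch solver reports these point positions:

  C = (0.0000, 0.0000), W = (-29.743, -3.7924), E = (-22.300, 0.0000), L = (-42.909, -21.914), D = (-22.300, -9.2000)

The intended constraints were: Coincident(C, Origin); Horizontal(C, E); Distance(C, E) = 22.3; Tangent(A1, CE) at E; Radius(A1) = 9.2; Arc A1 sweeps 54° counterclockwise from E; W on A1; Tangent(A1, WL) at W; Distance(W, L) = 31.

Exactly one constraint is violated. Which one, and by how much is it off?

Distance(W, L) = 31 — off by 8.60.

C = (0.00, 0.00) ✓; C.y = 0.00, E.y = 0.00 ✓; |CE| = 22.30 ✓; ∠(DE, EC) = 90.00° ✓; |DE| = 9.200 ✓; bearing(D→W) − bearing(D→E) = 54.00° ✓; |DW| = 9.200 ✓; ∠(DW, WL) = 90.00° ✓; |WL| = 22.40 ✗.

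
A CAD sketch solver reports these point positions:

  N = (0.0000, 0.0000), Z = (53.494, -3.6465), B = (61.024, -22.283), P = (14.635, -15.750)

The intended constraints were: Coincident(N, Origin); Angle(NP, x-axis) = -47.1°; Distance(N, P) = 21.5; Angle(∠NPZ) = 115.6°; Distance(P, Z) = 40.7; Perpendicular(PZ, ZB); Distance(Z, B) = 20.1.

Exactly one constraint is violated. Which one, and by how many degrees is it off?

Perpendicular(PZ, ZB) — off by 4.70°.

N = (0.00, 0.00) ✓; NP at -47.10° ✓; |NP| = 21.50 ✓; ∠NPZ = 115.6° ✓; |PZ| = 40.70 ✓; ∠(PZ, ZB) = 85.30° ✗; |ZB| = 20.10 ✓.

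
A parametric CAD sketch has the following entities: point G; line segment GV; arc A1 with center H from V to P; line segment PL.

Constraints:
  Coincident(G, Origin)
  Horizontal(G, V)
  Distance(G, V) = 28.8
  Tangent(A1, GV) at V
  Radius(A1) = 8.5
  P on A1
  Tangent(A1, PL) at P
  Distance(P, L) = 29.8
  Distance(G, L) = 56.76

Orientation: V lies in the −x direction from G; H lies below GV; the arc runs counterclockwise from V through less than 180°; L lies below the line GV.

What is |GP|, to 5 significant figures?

37.569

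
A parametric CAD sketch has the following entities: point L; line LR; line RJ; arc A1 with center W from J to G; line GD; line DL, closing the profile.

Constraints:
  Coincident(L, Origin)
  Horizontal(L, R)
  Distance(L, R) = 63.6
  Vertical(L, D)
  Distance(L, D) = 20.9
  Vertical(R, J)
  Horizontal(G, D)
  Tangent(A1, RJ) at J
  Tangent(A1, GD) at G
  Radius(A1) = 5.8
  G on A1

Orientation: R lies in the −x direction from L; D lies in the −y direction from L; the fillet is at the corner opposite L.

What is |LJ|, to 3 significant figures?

65.4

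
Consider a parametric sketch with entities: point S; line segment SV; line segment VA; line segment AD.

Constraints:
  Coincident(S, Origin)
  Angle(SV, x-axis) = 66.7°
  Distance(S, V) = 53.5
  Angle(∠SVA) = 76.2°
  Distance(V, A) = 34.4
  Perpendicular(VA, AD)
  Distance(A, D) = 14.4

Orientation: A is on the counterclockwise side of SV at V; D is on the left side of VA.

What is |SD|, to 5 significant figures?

43.343

S is at the origin; SV runs at 66.7° with length 53.5, so V = 53.5·(cos 66.7°, sin 66.7°) = (21.162, 49.137). ∠SVA = 76.2°, so VA runs at 66.7° + (180° − 76.2°) = 170.50° from the x-axis; with |VA| = 34.4, A = V + 34.4·(cos 170.50°, sin 170.50°) = (-12.767, 54.815). VA ⟂ AD; with |AD| = 14.4 on the left of VA, D = A + 14.4·(-0.16505, -0.98629) = (-15.143, 40.612). Then |SD| = |D − S| = 43.343.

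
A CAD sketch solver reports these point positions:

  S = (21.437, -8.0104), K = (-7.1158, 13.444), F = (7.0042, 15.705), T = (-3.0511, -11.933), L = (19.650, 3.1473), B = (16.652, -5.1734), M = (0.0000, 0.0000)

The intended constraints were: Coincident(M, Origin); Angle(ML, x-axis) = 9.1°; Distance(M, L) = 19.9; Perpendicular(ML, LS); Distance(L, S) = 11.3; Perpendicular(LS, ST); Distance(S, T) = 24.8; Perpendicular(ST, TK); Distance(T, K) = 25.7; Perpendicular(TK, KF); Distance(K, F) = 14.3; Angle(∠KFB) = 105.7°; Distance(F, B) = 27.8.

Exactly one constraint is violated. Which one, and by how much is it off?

Distance(F, B) = 27.8 — off by 4.80.

M = (0.00, 0.00) ✓; ML at 9.100° ✓; |ML| = 19.90 ✓; ∠(ML, LS) = 90.00° ✓; |LS| = 11.30 ✓; ∠(LS, ST) = 90.00° ✓; |ST| = 24.80 ✓; ∠(ST, TK) = 90.00° ✓; |TK| = 25.70 ✓; ∠(TK, KF) = 90.00° ✓; |KF| = 14.30 ✓; ∠KFB = 105.7° ✓; |FB| = 23.00 ✗.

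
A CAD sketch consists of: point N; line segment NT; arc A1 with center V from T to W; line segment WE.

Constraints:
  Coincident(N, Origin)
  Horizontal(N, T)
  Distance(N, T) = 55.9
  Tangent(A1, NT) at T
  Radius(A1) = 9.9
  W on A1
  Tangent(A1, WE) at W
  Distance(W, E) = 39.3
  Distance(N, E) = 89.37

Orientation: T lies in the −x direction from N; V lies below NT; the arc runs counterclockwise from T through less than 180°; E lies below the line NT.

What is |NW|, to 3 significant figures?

65.6

Checks: |VW| = 9.900 ✓; ∠(VW, WE) = 90.00° ✓; |WE| = 39.30 ✓; |NE| = 89.37 ✓.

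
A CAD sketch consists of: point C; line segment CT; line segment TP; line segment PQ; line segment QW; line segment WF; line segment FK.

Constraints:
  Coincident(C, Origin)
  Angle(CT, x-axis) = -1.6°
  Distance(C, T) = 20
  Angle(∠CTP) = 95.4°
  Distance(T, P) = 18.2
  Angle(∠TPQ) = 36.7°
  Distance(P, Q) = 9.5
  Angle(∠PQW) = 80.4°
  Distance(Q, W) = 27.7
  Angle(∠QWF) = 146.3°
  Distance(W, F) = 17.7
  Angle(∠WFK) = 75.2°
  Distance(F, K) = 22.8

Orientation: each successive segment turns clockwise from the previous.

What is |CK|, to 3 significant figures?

53.4

C is at the origin; CT runs at -1.6° with length 20.0, so T = (20.0, -0.558). ∠CTP = 95.4° gives TP at -86.2° from the x-axis; with |TP| = 18.2, P = (21.2, -18.7). ∠TPQ = 36.7° gives PQ at 130° from the x-axis; with |PQ| = 9.5, Q = (15.0, -11.5). ∠PQW = 80.4° gives QW at 30.9° from the x-axis; with |QW| = 27.7, W = (38.8, 2.73). ∠QWF = 146.3° gives WF at -2.80° from the x-axis; with |WF| = 17.7, F = (56.5, 1.87). ∠WFK = 75.2° gives FK at -108° from the x-axis; with |FK| = 22.8, K = (49.6, -19.9). Then |CK| = |K − C| = 53.4.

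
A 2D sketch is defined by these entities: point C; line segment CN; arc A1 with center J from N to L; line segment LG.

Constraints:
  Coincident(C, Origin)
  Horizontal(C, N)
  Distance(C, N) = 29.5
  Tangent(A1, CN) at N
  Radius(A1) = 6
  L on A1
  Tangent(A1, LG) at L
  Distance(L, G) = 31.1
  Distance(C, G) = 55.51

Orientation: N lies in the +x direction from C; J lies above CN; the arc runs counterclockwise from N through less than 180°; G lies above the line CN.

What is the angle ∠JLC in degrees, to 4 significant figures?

22.60°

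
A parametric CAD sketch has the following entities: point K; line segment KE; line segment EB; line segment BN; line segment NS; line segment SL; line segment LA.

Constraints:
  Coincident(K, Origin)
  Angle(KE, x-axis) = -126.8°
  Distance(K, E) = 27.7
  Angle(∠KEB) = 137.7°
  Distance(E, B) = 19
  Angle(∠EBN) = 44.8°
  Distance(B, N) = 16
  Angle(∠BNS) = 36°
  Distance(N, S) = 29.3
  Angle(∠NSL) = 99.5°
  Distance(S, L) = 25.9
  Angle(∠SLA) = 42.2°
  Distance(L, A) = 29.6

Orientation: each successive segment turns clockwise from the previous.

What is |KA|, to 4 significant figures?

40.39

K is at the origin; KE runs at -126.8° with length 27.7, so E = (-16.59, -22.18). ∠KEB = 137.7° gives EB at -169.1° from the x-axis; with |EB| = 19.0, B = (-35.25, -25.77). ∠EBN = 44.8° gives BN at 55.70° from the x-axis; with |BN| = 16.0, N = (-26.23, -12.56). ∠BNS = 36.0° gives NS at -88.30° from the x-axis; with |NS| = 29.3, S = (-25.36, -41.84). ∠NSL = 99.5° gives SL at -168.8° from the x-axis; with |SL| = 25.9, L = (-50.77, -46.87). ∠SLA = 42.2° gives LA at 53.40° from the x-axis; with |LA| = 29.6, A = (-33.12, -23.11). Then |KA| = |A − K| = 40.39.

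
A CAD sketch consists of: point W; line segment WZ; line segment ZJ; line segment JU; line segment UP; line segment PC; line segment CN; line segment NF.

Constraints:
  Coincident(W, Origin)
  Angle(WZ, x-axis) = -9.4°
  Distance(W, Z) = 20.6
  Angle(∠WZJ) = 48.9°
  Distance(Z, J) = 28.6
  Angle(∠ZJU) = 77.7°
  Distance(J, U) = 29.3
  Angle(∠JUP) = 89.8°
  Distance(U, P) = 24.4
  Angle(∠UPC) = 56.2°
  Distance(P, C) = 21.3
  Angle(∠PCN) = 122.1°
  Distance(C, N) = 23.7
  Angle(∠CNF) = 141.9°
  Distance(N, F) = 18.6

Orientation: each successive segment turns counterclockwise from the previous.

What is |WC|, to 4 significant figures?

6.904

∠JUP = 89.8° gives UP at -45.80° from the x-axis; with |UP| = 24.4, P = (1.229, -16.88). ∠UPC = 56.2° gives PC at 78.00° from the x-axis; with |PC| = 21.3, C = (5.658, 3.957). Then |WC| = |C − W| = 6.904.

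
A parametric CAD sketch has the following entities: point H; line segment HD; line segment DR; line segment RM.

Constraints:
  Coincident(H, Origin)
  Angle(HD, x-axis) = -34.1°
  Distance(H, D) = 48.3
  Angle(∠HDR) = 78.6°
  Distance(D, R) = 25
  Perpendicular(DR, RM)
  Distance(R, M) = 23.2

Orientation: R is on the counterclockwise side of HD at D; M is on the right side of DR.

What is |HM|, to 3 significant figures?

72.2

H is at the origin; HD runs at -34.1° with length 48.3, so D = 48.3·(cos -34.1°, sin -34.1°) = (40.0, -27.1). ∠HDR = 78.6°, so DR runs at -34.1° + (180° − 78.6°) = 67.3° from the x-axis; with |DR| = 25.0, R = D + 25.0·(cos 67.3°, sin 67.3°) = (49.6, -4.02). DR ⟂ RM; with |RM| = 23.2 on the right of DR, M = R + 23.2·(0.923, -0.386) = (71.0, -13.0). Then |HM| = |M − H| = 72.2.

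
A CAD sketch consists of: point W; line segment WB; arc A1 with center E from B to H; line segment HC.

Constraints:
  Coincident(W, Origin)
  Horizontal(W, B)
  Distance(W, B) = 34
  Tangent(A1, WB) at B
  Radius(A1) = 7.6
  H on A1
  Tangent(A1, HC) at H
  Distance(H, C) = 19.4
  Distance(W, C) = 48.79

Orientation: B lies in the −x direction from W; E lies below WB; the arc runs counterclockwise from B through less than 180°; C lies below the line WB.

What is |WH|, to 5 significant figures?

42.364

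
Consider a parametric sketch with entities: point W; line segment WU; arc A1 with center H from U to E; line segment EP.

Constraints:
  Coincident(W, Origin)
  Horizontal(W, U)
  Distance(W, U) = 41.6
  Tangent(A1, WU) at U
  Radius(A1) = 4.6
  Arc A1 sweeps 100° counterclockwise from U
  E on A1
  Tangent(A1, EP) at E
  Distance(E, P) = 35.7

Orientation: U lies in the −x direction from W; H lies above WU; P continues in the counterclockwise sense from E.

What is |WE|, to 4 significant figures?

37.46

W is at the origin; W and U share the same y with |WU| = 41.6 and U on the −x side, so U = (-41.60, 0.000). Since A1 is tangent to WU there, HU ⟂ WU, so H = U + (0, 4.6) = (-41.60, 4.600). On A1, U sits at bearing -90° from H; a 100° counterclockwise sweep puts E at bearing 10°, so E = H + 4.6·(cos 10°, sin 10°) = (-37.07, 5.399). Then |WE| = |E − W| = 37.46.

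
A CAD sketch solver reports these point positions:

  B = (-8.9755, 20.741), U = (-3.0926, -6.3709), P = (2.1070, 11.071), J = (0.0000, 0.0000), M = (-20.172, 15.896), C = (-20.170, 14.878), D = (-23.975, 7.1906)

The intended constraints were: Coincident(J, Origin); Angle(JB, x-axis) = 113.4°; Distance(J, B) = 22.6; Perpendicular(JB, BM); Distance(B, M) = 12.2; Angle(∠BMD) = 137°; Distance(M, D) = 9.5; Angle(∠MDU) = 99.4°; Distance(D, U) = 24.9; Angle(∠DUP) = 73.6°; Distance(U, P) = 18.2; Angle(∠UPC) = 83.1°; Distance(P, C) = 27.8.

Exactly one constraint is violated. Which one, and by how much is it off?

Distance(P, C) = 27.8 — off by 5.20.

J = (0.00, 0.00) ✓; JB at 113.4° ✓; |JB| = 22.60 ✓; ∠(JB, BM) = 90.00° ✓; |BM| = 12.20 ✓; ∠BMD = 137.0° ✓; |MD| = 9.500 ✓; ∠MDU = 99.40° ✓; |DU| = 24.90 ✓; ∠DUP = 73.60° ✓; |UP| = 18.20 ✓; ∠UPC = 83.10° ✓; |PC| = 22.60 ✗.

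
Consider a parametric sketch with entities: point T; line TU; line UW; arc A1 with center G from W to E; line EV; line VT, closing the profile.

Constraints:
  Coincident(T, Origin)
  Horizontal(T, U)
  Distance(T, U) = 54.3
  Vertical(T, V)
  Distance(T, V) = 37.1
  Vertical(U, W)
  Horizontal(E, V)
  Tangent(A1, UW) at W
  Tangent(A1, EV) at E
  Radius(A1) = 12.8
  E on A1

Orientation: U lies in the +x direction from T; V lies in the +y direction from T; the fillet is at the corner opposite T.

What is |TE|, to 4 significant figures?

55.67

T is at the origin; T and U share the same y with |TU| = 54.3 and U on the +x side, so U = (54.30, 0.000). TV is vertical with |TV| = 37.1 and V on the +y side, so V = (0.000, 37.10). The virtual corner opposite T is at (54.30, 37.10). Tangency of A1 to UW means the radius GW is perpendicular to UW and A1 meets EV tangentially, so GE is at right angles to EV, with radius 12.8, so the center G sits 12.8 in from both sides at G = (41.50, 24.30). That places the tangent points at W = (54.30, 24.30) on UW and E = (41.50, 37.10) on EV. Then |TE| = |E − T| = 55.67.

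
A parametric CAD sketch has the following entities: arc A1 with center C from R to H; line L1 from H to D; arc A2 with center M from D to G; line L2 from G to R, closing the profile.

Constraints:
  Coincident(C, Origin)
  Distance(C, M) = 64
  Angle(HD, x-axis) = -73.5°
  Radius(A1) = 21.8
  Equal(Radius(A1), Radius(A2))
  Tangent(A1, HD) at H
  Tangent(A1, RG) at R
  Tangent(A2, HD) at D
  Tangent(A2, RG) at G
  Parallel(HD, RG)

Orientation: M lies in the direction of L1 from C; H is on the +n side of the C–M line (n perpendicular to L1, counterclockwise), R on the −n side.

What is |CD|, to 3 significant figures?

67.6

The slot axis is L1's direction at -73.5°, so u = (cos -73.5°, sin -73.5°) = (0.284, -0.959) and n = (−sin -73.5°, cos -73.5°) = (0.959, 0.284). C is at the origin and M lies 64.0 along u from C, so M = 64.0·u = (18.2, -61.4). Tangency of A1 to both parallel lines with radius 21.8 puts H and R at C ± 21.8·n: H = (20.9, 6.19), R = (-20.9, -6.19). Equal radii place D and G the same way about M: D = M + 21.8·n = (39.1, -55.2), G = M − 21.8·n = (-2.73, -67.6). Then |CD| = |D − C| = 67.6.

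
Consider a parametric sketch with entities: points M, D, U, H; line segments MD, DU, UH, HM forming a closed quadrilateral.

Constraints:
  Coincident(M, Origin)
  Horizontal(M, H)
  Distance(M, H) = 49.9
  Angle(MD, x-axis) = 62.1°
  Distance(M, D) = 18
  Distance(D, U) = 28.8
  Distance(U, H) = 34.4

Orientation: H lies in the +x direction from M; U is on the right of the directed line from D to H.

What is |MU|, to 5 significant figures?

20.871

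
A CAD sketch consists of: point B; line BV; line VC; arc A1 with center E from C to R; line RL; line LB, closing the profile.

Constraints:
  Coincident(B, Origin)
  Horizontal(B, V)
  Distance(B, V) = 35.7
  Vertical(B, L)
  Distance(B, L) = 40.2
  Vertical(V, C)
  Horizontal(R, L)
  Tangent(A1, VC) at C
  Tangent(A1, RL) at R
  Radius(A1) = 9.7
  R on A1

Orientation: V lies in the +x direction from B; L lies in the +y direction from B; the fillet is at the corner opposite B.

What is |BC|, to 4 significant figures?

46.95

B is at the origin; BV is horizontal with |BV| = 35.7 and V on the +x side, so V = (35.70, 0.000). BL is vertical with |BL| = 40.2 and L on the +y side, so L = (0.000, 40.20). The virtual corner opposite B is at (35.70, 40.20). The tangent condition forces EC to be normal to VC and since A1 is tangent to RL there, ER ⟂ RL, with radius 9.7, so the center E sits 9.7 in from both sides at E = (26.00, 30.50). That places the tangent points at C = (35.70, 30.50) on VC and R = (26.00, 40.20) on RL. Then |BC| = |C − B| = 46.95.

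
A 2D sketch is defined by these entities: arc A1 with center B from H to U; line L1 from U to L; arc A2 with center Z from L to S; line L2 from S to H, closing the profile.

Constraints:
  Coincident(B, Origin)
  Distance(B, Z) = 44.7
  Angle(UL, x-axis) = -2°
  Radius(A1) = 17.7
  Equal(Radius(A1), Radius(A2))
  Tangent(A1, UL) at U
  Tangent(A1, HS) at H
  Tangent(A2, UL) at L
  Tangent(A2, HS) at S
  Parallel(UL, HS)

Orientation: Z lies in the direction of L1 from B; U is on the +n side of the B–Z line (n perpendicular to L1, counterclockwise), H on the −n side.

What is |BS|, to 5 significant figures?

48.077

The slot axis is L1's direction at -2.0°, so u = (cos -2.0°, sin -2.0°) = (0.99939, -0.034899) and n = (−sin -2.0°, cos -2.0°) = (0.034899, 0.99939). B is at the origin and Z lies 44.7 along u from B, so Z = 44.7·u = (44.673, -1.5600). Tangency of A1 to both parallel lines with radius 17.7 puts U and H at B ± 17.7·n: U = (0.61772, 17.689), H = (-0.61772, -17.689). Equal radii place L and S the same way about Z: L = Z + 17.7·n = (45.290, 16.129), S = Z − 17.7·n = (44.055, -19.249). Then |BS| = |S − B| = 48.077.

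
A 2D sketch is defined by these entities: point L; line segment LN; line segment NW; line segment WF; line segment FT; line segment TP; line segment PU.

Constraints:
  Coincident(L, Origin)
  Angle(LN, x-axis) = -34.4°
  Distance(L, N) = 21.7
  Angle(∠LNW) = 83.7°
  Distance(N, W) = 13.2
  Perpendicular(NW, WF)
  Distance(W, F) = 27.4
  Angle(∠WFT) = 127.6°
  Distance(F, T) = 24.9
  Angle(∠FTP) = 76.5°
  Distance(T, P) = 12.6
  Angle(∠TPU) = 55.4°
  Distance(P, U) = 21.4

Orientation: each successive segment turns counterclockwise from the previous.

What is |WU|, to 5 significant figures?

35.200

∠FTP = 76.5° gives TP at -52.200° from the x-axis; with |TP| = 12.6, P = (-15.019, -7.9126). ∠TPU = 55.4° gives PU at 72.400° from the x-axis; with |PU| = 21.4, U = (-8.5486, 12.486). Then |WU| = |U − W| = 35.200.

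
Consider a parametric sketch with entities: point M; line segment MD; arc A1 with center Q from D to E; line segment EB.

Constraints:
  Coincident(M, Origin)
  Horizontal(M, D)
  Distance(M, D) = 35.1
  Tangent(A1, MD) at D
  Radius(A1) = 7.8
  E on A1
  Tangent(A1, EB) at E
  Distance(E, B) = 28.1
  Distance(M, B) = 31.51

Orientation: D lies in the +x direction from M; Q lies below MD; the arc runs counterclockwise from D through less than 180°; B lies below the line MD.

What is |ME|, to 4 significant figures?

28.63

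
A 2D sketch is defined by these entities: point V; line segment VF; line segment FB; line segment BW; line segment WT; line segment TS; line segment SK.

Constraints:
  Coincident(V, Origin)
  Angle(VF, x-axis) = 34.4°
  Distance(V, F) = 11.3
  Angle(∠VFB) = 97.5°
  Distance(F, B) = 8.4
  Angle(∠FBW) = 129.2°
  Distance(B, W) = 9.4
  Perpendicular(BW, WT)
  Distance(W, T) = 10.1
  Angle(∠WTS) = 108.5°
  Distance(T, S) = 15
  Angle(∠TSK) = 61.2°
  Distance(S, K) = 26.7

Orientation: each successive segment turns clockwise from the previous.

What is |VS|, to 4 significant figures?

7.267

V is at the origin; VF runs at 34.4° with length 11.3, so F = (9.324, 6.384). ∠VFB = 97.5° gives FB at -48.10° from the x-axis; with |FB| = 8.4, B = (14.93, 0.1319). ∠FBW = 129.2° gives BW at -98.90° from the x-axis; with |BW| = 9.4, W = (13.48, -9.155). BW is perpendicular to WT, so WT runs at 171.1°; with |WT| = 10.1, T = (3.501, -7.592). ∠WTS = 108.5° gives TS at 99.60° from the x-axis; with |TS| = 15.0, S = (0.9994, 7.198). Then |VS| = |S − V| = 7.267.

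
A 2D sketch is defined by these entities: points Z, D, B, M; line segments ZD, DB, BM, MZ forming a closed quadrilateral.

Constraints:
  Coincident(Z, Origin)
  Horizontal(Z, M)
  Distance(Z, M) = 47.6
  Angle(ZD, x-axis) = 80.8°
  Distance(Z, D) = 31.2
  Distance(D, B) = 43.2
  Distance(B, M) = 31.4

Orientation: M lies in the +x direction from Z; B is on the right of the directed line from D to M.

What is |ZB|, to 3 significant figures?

20.8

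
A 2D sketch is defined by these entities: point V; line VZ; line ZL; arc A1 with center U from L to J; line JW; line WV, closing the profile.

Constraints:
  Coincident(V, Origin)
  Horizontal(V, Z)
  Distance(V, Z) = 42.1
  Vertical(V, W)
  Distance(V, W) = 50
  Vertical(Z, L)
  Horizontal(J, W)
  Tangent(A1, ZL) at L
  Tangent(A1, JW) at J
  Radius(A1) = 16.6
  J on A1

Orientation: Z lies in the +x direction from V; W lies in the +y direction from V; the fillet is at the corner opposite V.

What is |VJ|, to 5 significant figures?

56.127

V is at the origin; V and Z share the same y with |VZ| = 42.1 and Z on the +x side, so Z = (42.100, 0.0000). VW is vertical with |VW| = 50.0 and W on the +y side, so W = (0.0000, 50.000). The virtual corner opposite V is at (42.100, 50.000). The tangent condition forces UL to be normal to ZL and the tangent condition forces UJ to be normal to JW, with radius 16.6, so the center U sits 16.6 in from both sides at U = (25.500, 33.400). That places the tangent points at L = (42.100, 33.400) on ZL and J = (25.500, 50.000) on JW. Then |VJ| = |J − V| = 56.127.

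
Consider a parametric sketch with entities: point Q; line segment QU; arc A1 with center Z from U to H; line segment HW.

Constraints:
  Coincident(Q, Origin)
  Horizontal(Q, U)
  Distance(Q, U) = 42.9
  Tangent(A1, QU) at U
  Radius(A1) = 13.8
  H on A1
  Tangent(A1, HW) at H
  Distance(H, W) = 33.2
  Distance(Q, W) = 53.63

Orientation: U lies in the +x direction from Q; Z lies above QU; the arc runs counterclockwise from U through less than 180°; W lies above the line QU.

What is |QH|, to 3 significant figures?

57.4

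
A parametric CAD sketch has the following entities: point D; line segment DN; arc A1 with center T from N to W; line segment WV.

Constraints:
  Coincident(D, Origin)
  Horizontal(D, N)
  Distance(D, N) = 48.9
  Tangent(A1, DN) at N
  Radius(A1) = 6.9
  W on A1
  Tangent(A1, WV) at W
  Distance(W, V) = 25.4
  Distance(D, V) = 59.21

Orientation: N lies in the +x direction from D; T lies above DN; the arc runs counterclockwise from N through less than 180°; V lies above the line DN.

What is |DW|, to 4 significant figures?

56.24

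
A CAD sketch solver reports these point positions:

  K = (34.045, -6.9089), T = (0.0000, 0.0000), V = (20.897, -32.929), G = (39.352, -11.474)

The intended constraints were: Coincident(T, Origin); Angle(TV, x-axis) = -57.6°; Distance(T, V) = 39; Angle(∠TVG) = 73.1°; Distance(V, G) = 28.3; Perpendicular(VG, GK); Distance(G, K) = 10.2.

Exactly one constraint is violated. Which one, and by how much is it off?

Distance(G, K) = 10.2 — off by 3.20.

T = (0.00, 0.00) ✓; TV at -57.60° ✓; |TV| = 39.00 ✓; ∠TVG = 73.10° ✓; |VG| = 28.30 ✓; ∠(VG, GK) = 90.00° ✓; |GK| = 7.000 ✗.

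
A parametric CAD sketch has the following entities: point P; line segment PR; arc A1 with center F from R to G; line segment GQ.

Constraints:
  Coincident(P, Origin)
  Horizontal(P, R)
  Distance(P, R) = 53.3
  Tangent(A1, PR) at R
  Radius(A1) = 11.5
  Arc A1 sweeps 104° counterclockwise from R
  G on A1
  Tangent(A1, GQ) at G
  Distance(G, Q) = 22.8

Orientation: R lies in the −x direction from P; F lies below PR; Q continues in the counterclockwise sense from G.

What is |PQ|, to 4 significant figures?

69.28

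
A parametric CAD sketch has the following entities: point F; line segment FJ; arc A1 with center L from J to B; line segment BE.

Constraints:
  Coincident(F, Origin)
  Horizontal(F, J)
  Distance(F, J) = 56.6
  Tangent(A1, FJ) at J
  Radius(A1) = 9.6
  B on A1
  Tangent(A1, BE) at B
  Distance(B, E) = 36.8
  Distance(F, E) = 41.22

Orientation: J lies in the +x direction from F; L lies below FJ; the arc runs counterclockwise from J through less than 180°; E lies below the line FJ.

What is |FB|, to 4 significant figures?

49.29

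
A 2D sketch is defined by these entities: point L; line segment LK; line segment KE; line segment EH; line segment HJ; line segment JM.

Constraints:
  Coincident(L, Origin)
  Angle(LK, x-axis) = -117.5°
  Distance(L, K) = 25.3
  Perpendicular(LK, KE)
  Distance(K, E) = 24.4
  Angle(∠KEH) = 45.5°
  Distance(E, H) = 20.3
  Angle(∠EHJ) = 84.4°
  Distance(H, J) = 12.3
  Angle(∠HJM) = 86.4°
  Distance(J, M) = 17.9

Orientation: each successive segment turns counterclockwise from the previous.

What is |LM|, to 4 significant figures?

35.09

∠EHJ = 84.4° gives HJ at -157.4° from the x-axis; with |HJ| = 12.3, J = (-7.330, -19.02). ∠HJM = 86.4° gives JM at -63.80° from the x-axis; with |JM| = 17.9, M = (0.5731, -35.08). Then |LM| = |M − L| = 35.09.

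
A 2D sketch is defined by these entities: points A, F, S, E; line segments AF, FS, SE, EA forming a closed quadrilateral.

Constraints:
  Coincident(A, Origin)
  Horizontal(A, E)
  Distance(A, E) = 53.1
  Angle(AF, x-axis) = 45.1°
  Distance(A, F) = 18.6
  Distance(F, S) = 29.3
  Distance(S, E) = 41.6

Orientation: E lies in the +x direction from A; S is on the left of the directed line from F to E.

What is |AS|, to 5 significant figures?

47.852

A is at the origin; AE is horizontal with |AE| = 53.1 and E in +x, so E = (53.1, 0). AF runs at 45.1° with |AF| = 18.6, so F = (13.129, 13.175). S is determined by |FS| = 29.3 and |SE| = 41.6 together: it lies at the intersection of circle(F, 29.3) and circle(E, 41.6). With |FE| = 42.086, the foot of the radical line on FE is 10.683 from F and the perpendicular offset is √(29.3² − 10.683²) = 27.283. Taking the left-of-FE solution: S = (31.816, 35.743).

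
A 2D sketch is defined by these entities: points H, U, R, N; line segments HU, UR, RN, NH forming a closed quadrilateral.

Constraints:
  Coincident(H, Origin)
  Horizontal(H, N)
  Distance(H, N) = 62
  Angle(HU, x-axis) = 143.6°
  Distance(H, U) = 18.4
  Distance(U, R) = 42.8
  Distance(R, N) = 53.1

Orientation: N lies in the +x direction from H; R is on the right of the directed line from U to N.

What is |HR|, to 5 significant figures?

25.146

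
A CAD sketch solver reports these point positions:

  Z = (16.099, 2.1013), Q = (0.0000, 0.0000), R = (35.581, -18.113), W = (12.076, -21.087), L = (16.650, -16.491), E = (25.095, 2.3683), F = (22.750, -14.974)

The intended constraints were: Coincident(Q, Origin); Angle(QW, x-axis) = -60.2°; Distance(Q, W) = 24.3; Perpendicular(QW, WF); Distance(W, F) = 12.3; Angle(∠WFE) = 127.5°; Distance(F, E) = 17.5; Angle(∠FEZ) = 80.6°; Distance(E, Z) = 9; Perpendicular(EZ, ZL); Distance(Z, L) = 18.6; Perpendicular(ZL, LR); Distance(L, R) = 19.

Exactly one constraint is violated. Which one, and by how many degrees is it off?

Perpendicular(ZL, LR) — off by 6.59°.

Q = (0.00, 0.00) ✓; QW at -60.20° ✓; |QW| = 24.30 ✓; ∠(QW, WF) = 90.00° ✓; |WF| = 12.30 ✓; ∠WFE = 127.5° ✓; |FE| = 17.50 ✓; ∠FEZ = 80.60° ✓; |EZ| = 9.000 ✓; ∠(EZ, ZL) = 90.00° ✓; |ZL| = 18.60 ✓; ∠(ZL, LR) = 83.41° ✗; |LR| = 19.00 ✓.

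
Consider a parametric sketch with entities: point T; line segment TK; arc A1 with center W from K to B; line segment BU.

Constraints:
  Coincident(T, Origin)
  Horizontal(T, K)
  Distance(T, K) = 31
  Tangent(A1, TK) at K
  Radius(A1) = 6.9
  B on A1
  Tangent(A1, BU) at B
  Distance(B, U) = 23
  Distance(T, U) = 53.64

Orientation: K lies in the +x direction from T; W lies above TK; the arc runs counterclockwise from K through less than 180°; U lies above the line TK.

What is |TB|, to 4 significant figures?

37.23

Checks: |WB| = 6.900 ✓; ∠(WB, BU) = 90.00° ✓; |BU| = 23.00 ✓; |TU| = 53.64 ✓.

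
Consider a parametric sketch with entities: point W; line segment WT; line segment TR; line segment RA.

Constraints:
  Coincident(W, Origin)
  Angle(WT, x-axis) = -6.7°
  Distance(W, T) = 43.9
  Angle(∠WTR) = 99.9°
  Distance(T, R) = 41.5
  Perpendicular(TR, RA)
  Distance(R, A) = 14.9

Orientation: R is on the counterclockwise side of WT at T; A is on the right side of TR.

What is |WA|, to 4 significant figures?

76.07

W is at the origin; WT runs at -6.7° with length 43.9, so T = 43.9·(cos -6.7°, sin -6.7°) = (43.60, -5.122). ∠WTR = 99.9°, so TR runs at -6.7° + (180° − 99.9°) = 73.40° from the x-axis; with |TR| = 41.5, R = T + 41.5·(cos 73.40°, sin 73.40°) = (55.46, 34.65). The perpendicularity gives RA at right angles to TR; with |RA| = 14.9 on the right of TR, A = R + 14.9·(0.9583, -0.2857) = (69.74, 30.39). Then |WA| = |A − W| = 76.07.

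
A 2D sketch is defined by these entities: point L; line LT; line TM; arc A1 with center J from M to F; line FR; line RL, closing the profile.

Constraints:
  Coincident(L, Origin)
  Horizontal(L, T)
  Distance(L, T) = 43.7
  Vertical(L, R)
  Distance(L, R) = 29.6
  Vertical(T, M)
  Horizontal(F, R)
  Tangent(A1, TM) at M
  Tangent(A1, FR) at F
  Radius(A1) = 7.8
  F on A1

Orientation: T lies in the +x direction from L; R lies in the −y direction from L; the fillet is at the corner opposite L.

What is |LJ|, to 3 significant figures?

42.0

L is at the origin; LT is horizontal with |LT| = 43.7 and T on the +x side, so T = (43.7, 0.00). LR is vertical with |LR| = 29.6 and R on the −y side, so R = (0.00, -29.6). The virtual corner opposite L is at (43.7, -29.6). A1 meets TM tangentially, so JM is at right angles to TM and since A1 is tangent to FR there, JF ⟂ FR, with radius 7.8, so the center J sits 7.8 in from both sides at J = (35.9, -21.8). Then |LJ| = |J − L| = 42.0.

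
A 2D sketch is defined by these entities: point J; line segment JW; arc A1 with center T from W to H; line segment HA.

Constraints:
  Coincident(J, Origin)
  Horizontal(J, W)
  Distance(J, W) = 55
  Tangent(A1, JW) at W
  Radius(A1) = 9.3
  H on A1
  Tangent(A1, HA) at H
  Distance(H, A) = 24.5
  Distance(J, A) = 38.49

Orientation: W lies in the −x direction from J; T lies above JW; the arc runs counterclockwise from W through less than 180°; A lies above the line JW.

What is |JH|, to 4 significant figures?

48.11

Checks: J.y = 0.00, W.y = 0.00 ✓; ∠(TW, WJ) = 90.00° ✓; |TW| = 9.300 ✓; |TH| = 9.300 ✓; ∠(TH, HA) = 90.00° ✓; |HA| = 24.50 ✓; |JA| = 38.49 ✓.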